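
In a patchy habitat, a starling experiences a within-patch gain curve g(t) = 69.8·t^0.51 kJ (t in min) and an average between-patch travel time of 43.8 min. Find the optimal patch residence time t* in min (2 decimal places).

45.59 min

Optimal t* satisfies g'(t*) = g(t*)/(T + t*).
g'(t) = 0.51·69.8·t^-0.49. Setting 0.51·69.8·t^-0.49 = 69.8·t^0.51/(43.8+t) gives 0.51(43.8+t) = t, so 0.49·t = 0.51×43.8.
t* = 0.51×43.8/0.49 = 45.59 min.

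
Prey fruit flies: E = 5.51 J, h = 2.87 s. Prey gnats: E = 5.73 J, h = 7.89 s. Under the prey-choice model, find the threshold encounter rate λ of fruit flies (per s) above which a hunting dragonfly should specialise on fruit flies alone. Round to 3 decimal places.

At the threshold, the rate on fruit flies alone equals the profitability of gnats: λ·5.51/(1 + λ·2.87) = 5.73/7.89 = 0.7262.
Rearranging, λ(5.51 − 0.7262×2.87) = 0.7262, so λ = 0.7262/3.426 = 0.212 per s.

0.212 per s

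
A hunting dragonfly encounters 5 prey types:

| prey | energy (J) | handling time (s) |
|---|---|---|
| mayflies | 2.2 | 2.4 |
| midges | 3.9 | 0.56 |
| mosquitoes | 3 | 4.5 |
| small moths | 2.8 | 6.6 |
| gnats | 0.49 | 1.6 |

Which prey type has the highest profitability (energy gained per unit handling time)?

In descending order of E/h:
midges: 3.9/0.56 = 6.96 J/s
mayflies: 2.2/2.4 = 0.917 J/s
mosquitoes: 3/4.5 = 0.667 J/s
small moths: 2.8/6.6 = 0.424 J/s
gnats: 0.49/1.6 = 0.306 J/s

midges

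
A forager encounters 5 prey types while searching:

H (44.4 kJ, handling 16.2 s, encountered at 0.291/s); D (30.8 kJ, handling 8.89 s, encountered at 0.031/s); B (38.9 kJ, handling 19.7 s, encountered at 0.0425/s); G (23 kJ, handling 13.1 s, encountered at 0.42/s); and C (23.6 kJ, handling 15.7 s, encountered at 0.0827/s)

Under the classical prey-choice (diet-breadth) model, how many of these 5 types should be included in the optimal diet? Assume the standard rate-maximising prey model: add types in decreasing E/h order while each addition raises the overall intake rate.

Rank by E/h (kJ/s): D 3.46, H 2.74, B 1.97, G 1.76, C 1.5. Include each in turn until the next type's E/h falls below the running intake rate.
Rate on top 1: 0.7485. H: 2.74 > 0.7485 → include.
Rate on top 2: 2.316. B: 1.97 < 2.316 → exclude; stop.
Optimal diet: D, H — 2 of 5 types.

2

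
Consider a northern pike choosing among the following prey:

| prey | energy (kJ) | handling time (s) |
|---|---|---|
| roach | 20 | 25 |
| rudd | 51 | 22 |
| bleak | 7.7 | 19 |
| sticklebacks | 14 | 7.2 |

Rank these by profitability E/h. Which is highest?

rudd

In descending order of E/h:
rudd: 51/22 = 2.32 kJ/s
sticklebacks: 14/7.2 = 1.94 kJ/s
roach: 20/25 = 0.8 kJ/s
bleak: 7.7/19 = 0.405 kJ/s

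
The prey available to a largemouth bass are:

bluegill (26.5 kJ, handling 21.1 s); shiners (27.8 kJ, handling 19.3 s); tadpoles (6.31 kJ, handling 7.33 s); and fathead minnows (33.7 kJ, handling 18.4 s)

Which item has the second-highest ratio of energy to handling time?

shiners

Profitability E/h (kJ/s): bluegill = 26.5/21.1 = 1.26, shiners = 27.8/19.3 = 1.44, tadpoles = 6.31/7.33 = 0.861, fathead minnows = 33.7/18.4 = 1.83.
Ranked: fathead minnows > shiners > bluegill > tadpoles.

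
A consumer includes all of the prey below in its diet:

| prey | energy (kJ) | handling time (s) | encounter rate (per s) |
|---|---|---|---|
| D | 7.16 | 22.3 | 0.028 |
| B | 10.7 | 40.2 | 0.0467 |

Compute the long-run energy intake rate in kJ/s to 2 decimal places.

0.20 kJ/s

R = Σλ_iE_i / (1 + Σλ_ih_i)
Numerator: 0.028×7.16 + 0.0467×10.7 = 0.7002
Denominator: 1 + 0.028×22.3 + 0.0467×40.2 = 3.502
R = 0.7002/3.502 = 0.1999 kJ/s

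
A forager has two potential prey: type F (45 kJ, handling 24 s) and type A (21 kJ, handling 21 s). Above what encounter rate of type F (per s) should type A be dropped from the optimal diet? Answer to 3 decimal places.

0.048 per s

At the threshold, the rate on type F alone equals the profitability of type A: λ·45/(1 + λ·24) = 21/21 = 1.
Rearranging, λ(45 − 1×24) = 1, so λ = 1/21 = 0.04762 per s.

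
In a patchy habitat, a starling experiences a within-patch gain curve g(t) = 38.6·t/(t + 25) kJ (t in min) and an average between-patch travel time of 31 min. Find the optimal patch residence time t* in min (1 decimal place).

Maximise g(t)/(T+t): set derivative to zero → g'(t)(T+t) = g(t).
g'(t) = 38.6·25/(t + 25)². Setting 38.6·25/(t+25)² = 38.6t/[(t+25)(31+t)] gives 25(31+t) = t(t+25), so t² = 25×31 = 775.
t* = √775 = 27.84 min.

27.8 min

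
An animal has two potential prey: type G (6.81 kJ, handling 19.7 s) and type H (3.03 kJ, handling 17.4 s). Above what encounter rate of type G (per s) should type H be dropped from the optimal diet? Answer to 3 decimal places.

Drop type H once their profitability E₂/h₂ falls below the rate achievable on type G alone: E₂/h₂ = λE₁/(1 + λh₁).
Solve for λ: λE₁h₂ = E₂(1 + λh₁) → λ(E₁h₂ − E₂h₁) = E₂ → λ = E₂/(E₁h₂ − E₂h₁).
λ = 3.03/(6.81×17.4 − 3.03×19.7) = 3.03/58.8 = 0.05153 per s.

0.052 per s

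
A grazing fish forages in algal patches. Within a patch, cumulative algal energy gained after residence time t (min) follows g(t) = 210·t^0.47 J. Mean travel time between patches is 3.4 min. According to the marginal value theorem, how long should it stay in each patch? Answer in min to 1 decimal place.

3.0 min

Maximise g(t)/(T+t): set derivative to zero → g'(t)(T+t) = g(t).
g'(t) = 0.47·210·t^-0.53. Setting 0.47·210·t^-0.53 = 210·t^0.47/(3.4+t) gives 0.47(3.4+t) = t, so 0.53·t = 0.47×3.4.
t* = 0.47×3.4/0.53 = 3.015 min.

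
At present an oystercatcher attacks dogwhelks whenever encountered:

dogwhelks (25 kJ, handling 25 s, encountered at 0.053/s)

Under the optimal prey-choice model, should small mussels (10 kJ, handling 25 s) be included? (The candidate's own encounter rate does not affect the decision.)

On dogwhelks alone, R = ΣλE/(1+Σλh) = 1.325/2.325 = 0.5699 kJ/s.
small mussels: E/h = 10/25 = 0.4 kJ/s.
Since 0.4 < R, time spent handling small mussels is better spent searching.

No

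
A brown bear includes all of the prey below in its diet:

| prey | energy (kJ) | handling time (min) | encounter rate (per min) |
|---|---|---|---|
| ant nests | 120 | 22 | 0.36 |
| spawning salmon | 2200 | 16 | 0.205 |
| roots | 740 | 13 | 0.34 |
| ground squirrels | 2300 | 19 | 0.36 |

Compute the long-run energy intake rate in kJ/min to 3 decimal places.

R = Σλ_iE_i / (1 + Σλ_ih_i)
Numerator: 0.36×120 + 0.205×2200 + 0.34×740 + 0.36×2300 = 1574
Denominator: 1 + 0.36×22 + 0.205×16 + 0.34×13 + 0.36×19 = 23.46
R = 1574/23.46 = 67.08 kJ/min

67.084 kJ/min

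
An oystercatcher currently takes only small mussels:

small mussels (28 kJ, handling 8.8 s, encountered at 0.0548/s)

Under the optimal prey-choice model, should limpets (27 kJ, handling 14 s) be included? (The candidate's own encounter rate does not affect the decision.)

Current rate: (0.0548×28)/(1 + 0.0548×8.8) = 1.035 kJ/s.
limpets: E/h = 27/14 = 1.929 kJ/s.
Since 1.929 > R, including limpets increases the long-run rate.

Yes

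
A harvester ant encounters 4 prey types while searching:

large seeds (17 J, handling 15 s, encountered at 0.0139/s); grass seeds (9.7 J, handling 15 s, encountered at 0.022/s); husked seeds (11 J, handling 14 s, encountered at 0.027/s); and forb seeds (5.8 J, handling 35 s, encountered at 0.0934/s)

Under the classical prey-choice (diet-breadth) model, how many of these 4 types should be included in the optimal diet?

E/h in descending order: large seeds 1.13, husked seeds 0.786, grass seeds 0.647, forb seeds 0.166 J/s. The optimal diet is the largest prefix of this list for which every included type satisfies E_i/h_i > R on the types above it.
Rate on top 1: 0.1955. husked seeds: 0.786 > 0.1955 → include.
Rate on top 2: 0.3361. grass seeds: 0.647 > 0.3361 → include.
Rate on top 3: 0.3896. forb seeds: 0.166 < 0.3896 → exclude; stop.
Optimal diet: large seeds, husked seeds, grass seeds — 3 of 4 types.

3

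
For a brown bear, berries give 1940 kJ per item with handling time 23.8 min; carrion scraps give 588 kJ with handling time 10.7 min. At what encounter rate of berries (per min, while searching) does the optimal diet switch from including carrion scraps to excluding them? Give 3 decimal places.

At the threshold, the rate on berries alone equals the profitability of carrion scraps: λ·1940/(1 + λ·23.8) = 588/10.7 = 54.95.
Rearranging, λ(1940 − 54.95×23.8) = 54.95, so λ = 54.95/632.1 = 0.08694 per min.

0.087 per min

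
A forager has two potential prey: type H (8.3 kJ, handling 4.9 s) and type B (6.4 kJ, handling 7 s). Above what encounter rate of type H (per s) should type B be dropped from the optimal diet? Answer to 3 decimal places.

Drop type B once their profitability E₂/h₂ falls below the rate achievable on type H alone: E₂/h₂ = λE₁/(1 + λh₁).
Solve for λ: λE₁h₂ = E₂(1 + λh₁) → λ(E₁h₂ − E₂h₁) = E₂ → λ = E₂/(E₁h₂ − E₂h₁).
λ = 6.4/(8.3×7 − 6.4×4.9) = 6.4/26.74 = 0.2393 per s.

0.239 per s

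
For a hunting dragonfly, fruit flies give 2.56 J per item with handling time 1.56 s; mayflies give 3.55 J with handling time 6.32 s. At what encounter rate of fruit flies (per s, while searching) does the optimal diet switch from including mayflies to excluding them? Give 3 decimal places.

0.334 per s

The zero-one rule: include mayflies iff E₂/h₂ > λE₁/(1+λh₁). Equality gives the switch point.
λE₁h₂ = E₂ + λE₂h₁ ⇒ λ = E₂/(E₁h₂ − E₂h₁) = 3.55/(16.18 − 5.538) = 0.3336 per s.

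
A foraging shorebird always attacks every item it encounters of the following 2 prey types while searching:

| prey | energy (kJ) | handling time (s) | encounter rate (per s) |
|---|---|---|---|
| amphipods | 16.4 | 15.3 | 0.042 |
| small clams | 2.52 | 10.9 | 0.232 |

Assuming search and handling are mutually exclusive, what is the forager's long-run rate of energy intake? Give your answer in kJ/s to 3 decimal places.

0.305 kJ/s

R = Σλ_iE_i / (1 + Σλ_ih_i)
Numerator: 0.042×16.4 + 0.232×2.52 = 1.273
Denominator: 1 + 0.042×15.3 + 0.232×10.9 = 4.171
R = 1.273/4.171 = 0.3053 kJ/s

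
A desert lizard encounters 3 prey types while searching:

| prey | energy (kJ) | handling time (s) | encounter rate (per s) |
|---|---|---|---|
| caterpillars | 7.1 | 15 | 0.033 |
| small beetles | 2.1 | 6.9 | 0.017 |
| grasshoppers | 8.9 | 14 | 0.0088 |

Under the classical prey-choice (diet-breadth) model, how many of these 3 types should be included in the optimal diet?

3

Rank by E/h (kJ/s): grasshoppers 0.636, caterpillars 0.473, small beetles 0.304. Include each in turn until the next type's E/h falls below the running intake rate.
Rate on top 1: 0.06973. caterpillars: 0.473 > 0.06973 → include.
Rate on top 2: 0.1932. small beetles: 0.304 > 0.1932 → include.
Optimal diet: grasshoppers, caterpillars, small beetles — 3 of 3 types.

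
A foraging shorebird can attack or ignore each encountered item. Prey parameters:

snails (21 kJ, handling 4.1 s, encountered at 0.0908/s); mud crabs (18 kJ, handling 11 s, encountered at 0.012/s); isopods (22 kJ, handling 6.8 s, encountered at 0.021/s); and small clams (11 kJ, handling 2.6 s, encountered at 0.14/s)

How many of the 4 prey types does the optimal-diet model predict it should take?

3

Profitabilities (E/h, kJ/s): snails 5.12, small clams 4.23, isopods 3.24, mud crabs 1.64. Add prey in this order while the next type's profitability exceeds the intake rate on those already taken.
Rate on top 1: 1.39. small clams: 4.23 > 1.39 → include.
Rate on top 2: 1.985. isopods: 3.24 > 1.985 → include.
Rate on top 3: 2.08. mud crabs: 1.64 < 2.08 → exclude; stop.
Optimal diet: snails, small clams, isopods — 3 of 4 types.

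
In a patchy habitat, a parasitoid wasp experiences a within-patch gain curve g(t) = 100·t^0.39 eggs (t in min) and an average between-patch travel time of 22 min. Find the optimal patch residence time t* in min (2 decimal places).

14.07 min

Maximise g(t)/(T+t): set derivative to zero → g'(t)(T+t) = g(t).
g'(t) = 0.39·100·t^-0.61. Setting 0.39·100·t^-0.61 = 100·t^0.39/(22+t) gives 0.39(22+t) = t, so 0.61·t = 0.39×22.
t* = 0.39×22/0.61 = 14.07 min.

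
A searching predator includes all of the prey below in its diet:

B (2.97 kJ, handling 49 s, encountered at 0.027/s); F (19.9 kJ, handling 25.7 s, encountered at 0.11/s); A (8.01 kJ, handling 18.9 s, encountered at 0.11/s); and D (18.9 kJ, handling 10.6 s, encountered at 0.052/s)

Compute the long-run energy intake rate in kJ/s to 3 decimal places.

R = (0.027×2.97 + 0.11×19.9 + 0.11×8.01 + 0.052×18.9) / (1 + 0.027×49 + 0.11×25.7 + 0.11×18.9 + 0.052×10.6) = 4.133/7.78 = 0.5312 kJ/s.

0.531 kJ/s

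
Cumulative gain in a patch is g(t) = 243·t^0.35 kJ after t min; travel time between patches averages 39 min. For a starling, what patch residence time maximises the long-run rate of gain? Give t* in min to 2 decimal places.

21.00 min

Optimal t* satisfies g'(t*) = g(t*)/(T + t*).
g'(t) = 0.35·243·t^-0.65. Setting 0.35·243·t^-0.65 = 243·t^0.35/(39+t) gives 0.35(39+t) = t, so 0.65·t = 0.35×39.
t* = 0.35×39/0.65 = 21 min.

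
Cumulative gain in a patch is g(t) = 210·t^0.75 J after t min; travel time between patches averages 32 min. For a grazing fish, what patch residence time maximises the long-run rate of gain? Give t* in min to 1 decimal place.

96.0 min

Maximise g(t)/(T+t): set derivative to zero → g'(t)(T+t) = g(t).
g'(t) = 0.75·210·t^-0.25. Setting 0.75·210·t^-0.25 = 210·t^0.75/(32+t) gives 0.75(32+t) = t, so 0.25·t = 0.75×32.
t* = 0.75×32/0.25 = 96 min.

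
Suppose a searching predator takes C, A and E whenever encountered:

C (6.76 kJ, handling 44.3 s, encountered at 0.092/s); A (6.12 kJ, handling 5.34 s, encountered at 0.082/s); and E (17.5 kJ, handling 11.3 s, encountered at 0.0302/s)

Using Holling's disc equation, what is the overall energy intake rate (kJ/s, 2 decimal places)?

0.28 kJ/s

R = Σλ_iE_i / (1 + Σλ_ih_i)
Numerator: 0.092×6.76 + 0.082×6.12 + 0.0302×17.5 = 1.652
Denominator: 1 + 0.092×44.3 + 0.082×5.34 + 0.0302×11.3 = 5.855
R = 1.652/5.855 = 0.2822 kJ/s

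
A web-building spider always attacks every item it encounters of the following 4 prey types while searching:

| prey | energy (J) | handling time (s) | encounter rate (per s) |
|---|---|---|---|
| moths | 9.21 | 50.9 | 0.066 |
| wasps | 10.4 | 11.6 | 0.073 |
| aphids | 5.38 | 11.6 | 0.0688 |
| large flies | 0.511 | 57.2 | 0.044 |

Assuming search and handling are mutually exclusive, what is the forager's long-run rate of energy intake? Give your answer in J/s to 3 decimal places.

0.207 J/s

R = Σλ_iE_i / (1 + Σλ_ih_i)
Numerator: 0.066×9.21 + 0.073×10.4 + 0.0688×5.38 + 0.044×0.511 = 1.76
Denominator: 1 + 0.066×50.9 + 0.073×11.6 + 0.0688×11.6 + 0.044×57.2 = 8.521
R = 1.76/8.521 = 0.2065 J/s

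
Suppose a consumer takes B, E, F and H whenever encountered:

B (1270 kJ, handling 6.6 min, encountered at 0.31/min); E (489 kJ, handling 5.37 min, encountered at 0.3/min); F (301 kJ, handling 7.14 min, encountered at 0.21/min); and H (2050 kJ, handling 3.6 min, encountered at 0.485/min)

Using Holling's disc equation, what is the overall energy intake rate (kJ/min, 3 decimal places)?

202.199 kJ/min

R = Σλ_iE_i / (1 + Σλ_ih_i)
Numerator: 0.31×1270 + 0.3×489 + 0.21×301 + 0.485×2050 = 1598
Denominator: 1 + 0.31×6.6 + 0.3×5.37 + 0.21×7.14 + 0.485×3.6 = 7.902
R = 1598/7.902 = 202.2 kJ/min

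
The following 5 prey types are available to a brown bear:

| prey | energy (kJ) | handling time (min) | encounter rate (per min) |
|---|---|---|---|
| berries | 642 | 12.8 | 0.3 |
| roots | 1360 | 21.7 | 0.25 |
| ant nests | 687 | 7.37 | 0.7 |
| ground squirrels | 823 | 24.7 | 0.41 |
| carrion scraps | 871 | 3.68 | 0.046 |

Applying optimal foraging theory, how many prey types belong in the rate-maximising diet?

E/h in descending order: carrion scraps 237, ant nests 93.2, roots 62.7, berries 50.2, ground squirrels 33.3 kJ/min. The optimal diet is the largest prefix of this list for which every included type satisfies E_i/h_i > R on the types above it.
Rate on top 1: 34.27. ant nests: 93.2 > 34.27 → include.
Rate on top 2: 82.32. roots: 62.7 < 82.32 → exclude; stop.
Optimal diet: carrion scraps, ant nests — 2 of 5 types.

2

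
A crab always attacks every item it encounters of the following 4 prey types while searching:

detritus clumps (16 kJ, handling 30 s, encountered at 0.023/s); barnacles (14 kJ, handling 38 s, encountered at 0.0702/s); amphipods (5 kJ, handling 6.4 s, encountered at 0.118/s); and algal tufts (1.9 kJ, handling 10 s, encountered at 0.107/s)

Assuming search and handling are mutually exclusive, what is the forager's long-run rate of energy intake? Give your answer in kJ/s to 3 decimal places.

0.347 kJ/s

Energy encountered per unit search time: 0.023×16 + 0.0702×14 + 0.118×5 + 0.107×1.9 = 2.144 kJ/s.
Handling time per unit search time: 0.023×30 + 0.0702×38 + 0.118×6.4 + 0.107×10 = 5.183.
Rate = 2.144/(1 + 5.183) = 0.3468 kJ/s.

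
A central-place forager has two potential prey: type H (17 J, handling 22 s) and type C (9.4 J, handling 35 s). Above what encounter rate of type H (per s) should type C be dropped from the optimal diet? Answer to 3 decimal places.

0.024 per s

The zero-one rule: include type C iff E₂/h₂ > λE₁/(1+λh₁). Equality gives the switch point.
λE₁h₂ = E₂ + λE₂h₁ ⇒ λ = E₂/(E₁h₂ − E₂h₁) = 9.4/(595 − 206.8) = 0.02421 per s.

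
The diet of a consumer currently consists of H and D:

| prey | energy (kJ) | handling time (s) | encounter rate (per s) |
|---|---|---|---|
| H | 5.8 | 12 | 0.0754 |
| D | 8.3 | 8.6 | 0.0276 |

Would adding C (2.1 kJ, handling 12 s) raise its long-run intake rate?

No

Current rate: (0.0754×5.8 + 0.0276×8.3)/(1 + 0.0754×12 + 0.0276×8.6) = 0.3111 kJ/s.
Profitability of C: 2.1/12 = 0.175 kJ/s.
Since 0.175 < R, time spent handling C is better spent searching.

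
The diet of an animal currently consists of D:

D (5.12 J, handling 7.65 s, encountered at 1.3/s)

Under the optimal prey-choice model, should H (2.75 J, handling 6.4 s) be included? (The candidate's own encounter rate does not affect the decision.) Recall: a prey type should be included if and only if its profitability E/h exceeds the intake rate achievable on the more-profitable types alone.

No

On D alone, R = ΣλE/(1+Σλh) = 6.656/10.95 = 0.6081 J/s.
Profitability of H: 2.75/6.4 = 0.4297 J/s.
Since 0.4297 < R, time spent handling H is better spent searching.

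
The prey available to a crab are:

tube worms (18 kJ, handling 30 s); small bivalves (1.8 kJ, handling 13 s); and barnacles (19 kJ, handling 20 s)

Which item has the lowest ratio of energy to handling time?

In descending order of E/h:
barnacles: 19/20 = 0.95 kJ/s
tube worms: 18/30 = 0.6 kJ/s
small bivalves: 1.8/13 = 0.138 kJ/s

small bivalves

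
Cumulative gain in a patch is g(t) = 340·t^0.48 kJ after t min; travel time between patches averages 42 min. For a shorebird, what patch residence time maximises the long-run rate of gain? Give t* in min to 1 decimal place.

38.8 min

Maximise g(t)/(T+t): set derivative to zero → g'(t)(T+t) = g(t).
g'(t) = 0.48·340·t^-0.52. Setting 0.48·340·t^-0.52 = 340·t^0.48/(42+t) gives 0.48(42+t) = t, so 0.52·t = 0.48×42.
t* = 0.48×42/0.52 = 38.77 min.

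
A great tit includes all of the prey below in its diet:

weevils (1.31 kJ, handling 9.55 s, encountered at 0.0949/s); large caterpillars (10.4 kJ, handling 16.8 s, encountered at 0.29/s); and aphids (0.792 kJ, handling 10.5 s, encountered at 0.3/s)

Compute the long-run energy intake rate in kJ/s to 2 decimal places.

R = Σλ_iE_i / (1 + Σλ_ih_i)
Numerator: 0.0949×1.31 + 0.29×10.4 + 0.3×0.792 = 3.378
Denominator: 1 + 0.0949×9.55 + 0.29×16.8 + 0.3×10.5 = 9.928
R = 3.378/9.928 = 0.3402 kJ/s

0.34 kJ/s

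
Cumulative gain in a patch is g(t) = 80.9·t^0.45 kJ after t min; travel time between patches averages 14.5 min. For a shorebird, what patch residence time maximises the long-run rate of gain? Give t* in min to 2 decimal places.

Optimal t* satisfies g'(t*) = g(t*)/(T + t*).
g'(t) = 0.45·80.9·t^-0.55. Setting 0.45·80.9·t^-0.55 = 80.9·t^0.45/(14.5+t) gives 0.45(14.5+t) = t, so 0.55·t = 0.45×14.5.
t* = 0.45×14.5/0.55 = 11.86 min.

11.86 min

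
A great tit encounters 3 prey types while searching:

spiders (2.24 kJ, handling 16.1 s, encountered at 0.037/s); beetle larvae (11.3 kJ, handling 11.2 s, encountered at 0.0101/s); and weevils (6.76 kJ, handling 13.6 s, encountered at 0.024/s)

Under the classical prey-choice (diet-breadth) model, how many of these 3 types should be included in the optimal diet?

2

E/h in descending order: beetle larvae 1.01, weevils 0.497, spiders 0.139 kJ/s. The optimal diet is the largest prefix of this list for which every included type satisfies E_i/h_i > R on the types above it.
Rate on top 1: 0.1025. weevils: 0.497 > 0.1025 → include.
Rate on top 2: 0.192. spiders: 0.139 < 0.192 → exclude; stop.
Optimal diet: beetle larvae, weevils — 2 of 3 types.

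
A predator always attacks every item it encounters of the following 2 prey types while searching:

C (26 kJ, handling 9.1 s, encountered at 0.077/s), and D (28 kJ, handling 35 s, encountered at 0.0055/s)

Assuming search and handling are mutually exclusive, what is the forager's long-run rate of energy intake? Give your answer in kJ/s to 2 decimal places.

R = (0.077×26 + 0.0055×28) / (1 + 0.077×9.1 + 0.0055×35) = 2.156/1.893 = 1.139 kJ/s.

1.14 kJ/s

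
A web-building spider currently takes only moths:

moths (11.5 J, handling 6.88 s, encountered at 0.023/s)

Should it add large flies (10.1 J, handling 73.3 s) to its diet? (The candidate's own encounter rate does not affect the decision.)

On moths alone, R = ΣλE/(1+Σλh) = 0.2645/1.158 = 0.2284 J/s.
large flies: E/h = 10.1/73.3 = 0.1378 J/s.
Since 0.1378 < R, time spent handling large flies is better spent searching.

No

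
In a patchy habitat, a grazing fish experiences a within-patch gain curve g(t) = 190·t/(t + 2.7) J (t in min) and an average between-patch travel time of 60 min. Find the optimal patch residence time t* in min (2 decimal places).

12.73 min

Optimal t* satisfies g'(t*) = g(t*)/(T + t*).
g'(t) = 190·2.7/(t + 2.7)². Setting 190·2.7/(t+2.7)² = 190t/[(t+2.7)(60+t)] gives 2.7(60+t) = t(t+2.7), so t² = 2.7×60 = 162.
t* = √162 = 12.73 min.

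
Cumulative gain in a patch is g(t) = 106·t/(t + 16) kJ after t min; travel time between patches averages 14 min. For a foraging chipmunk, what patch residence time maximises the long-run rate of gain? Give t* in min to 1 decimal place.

15.0 min

By the marginal value theorem, leave when the instantaneous gain rate g'(t) equals the habitat-wide average g(t)/(T + t).
g'(t) = 106·16/(t + 16)². Setting 106·16/(t+16)² = 106t/[(t+16)(14+t)] gives 16(14+t) = t(t+16), so t² = 16×14 = 224.
t* = √224 = 14.97 min.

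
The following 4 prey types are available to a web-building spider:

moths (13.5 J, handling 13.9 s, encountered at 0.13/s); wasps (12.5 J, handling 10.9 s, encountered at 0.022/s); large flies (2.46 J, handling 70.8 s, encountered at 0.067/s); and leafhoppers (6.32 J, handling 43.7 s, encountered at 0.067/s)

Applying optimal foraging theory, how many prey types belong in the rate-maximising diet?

2

E/h in descending order: wasps 1.15, moths 0.971, leafhoppers 0.145, large flies 0.0347 J/s. The optimal diet is the largest prefix of this list for which every included type satisfies E_i/h_i > R on the types above it.
Rate on top 1: 0.2218. moths: 0.971 > 0.2218 → include.
Rate on top 2: 0.6663. leafhoppers: 0.145 < 0.6663 → exclude; stop.
Optimal diet: wasps, moths — 2 of 4 types.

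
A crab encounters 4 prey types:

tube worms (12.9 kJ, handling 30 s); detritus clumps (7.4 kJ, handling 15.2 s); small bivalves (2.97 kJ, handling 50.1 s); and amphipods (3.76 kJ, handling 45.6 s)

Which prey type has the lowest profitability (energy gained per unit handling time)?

Profitability E/h (kJ/s): tube worms = 12.9/30 = 0.43, detritus clumps = 7.4/15.2 = 0.487, small bivalves = 2.97/50.1 = 0.0593, amphipods = 3.76/45.6 = 0.0825.
Ranked: detritus clumps > tube worms > amphipods > small bivalves.

small bivalves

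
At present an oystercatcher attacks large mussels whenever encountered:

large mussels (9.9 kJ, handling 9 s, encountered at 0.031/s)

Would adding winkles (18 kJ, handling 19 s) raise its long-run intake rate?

Yes

Intake rate on the current diet: R = (0.031×9.9) / (1 + 0.031×9) = 0.3069/1.279 = 0.24 kJ/s.
winkles: E/h = 18/19 = 0.9474 kJ/s.
0.9474 > 0.24, so adding winkles raises the average — include it.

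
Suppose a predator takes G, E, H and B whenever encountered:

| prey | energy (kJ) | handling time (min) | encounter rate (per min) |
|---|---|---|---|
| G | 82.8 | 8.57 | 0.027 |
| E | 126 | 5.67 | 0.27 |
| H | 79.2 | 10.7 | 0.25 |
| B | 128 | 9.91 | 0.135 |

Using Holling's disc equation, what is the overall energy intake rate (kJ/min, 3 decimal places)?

Energy encountered per unit search time: 0.027×82.8 + 0.27×126 + 0.25×79.2 + 0.135×128 = 73.34 kJ/min.
Handling time per unit search time: 0.027×8.57 + 0.27×5.67 + 0.25×10.7 + 0.135×9.91 = 5.775.
Rate = 73.34/(1 + 5.775) = 10.82 kJ/min.

10.824 kJ/min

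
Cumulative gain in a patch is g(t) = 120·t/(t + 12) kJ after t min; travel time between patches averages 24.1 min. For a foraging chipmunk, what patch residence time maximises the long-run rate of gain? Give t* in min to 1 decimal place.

17.0 min

Optimal t* satisfies g'(t*) = g(t*)/(T + t*).
g'(t) = 120·12/(t + 12)². Setting 120·12/(t+12)² = 120t/[(t+12)(24.1+t)] gives 12(24.1+t) = t(t+12), so t² = 12×24.1 = 289.2.
t* = √289.2 = 17.01 min.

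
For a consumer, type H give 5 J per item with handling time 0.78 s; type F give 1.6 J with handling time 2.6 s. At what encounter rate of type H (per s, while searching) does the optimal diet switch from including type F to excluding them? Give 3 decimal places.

At the threshold, the rate on type H alone equals the profitability of type F: λ·5/(1 + λ·0.78) = 1.6/2.6 = 0.6154.
Rearranging, λ(5 − 0.6154×0.78) = 0.6154, so λ = 0.6154/4.52 = 0.1361 per s.

0.136 per s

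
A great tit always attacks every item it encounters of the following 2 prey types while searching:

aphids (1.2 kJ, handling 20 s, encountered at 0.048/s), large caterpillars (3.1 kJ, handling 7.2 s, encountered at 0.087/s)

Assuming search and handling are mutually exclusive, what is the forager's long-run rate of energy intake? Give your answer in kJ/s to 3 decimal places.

0.127 kJ/s

R = Σλ_iE_i / (1 + Σλ_ih_i)
Numerator: 0.048×1.2 + 0.087×3.1 = 0.3273
Denominator: 1 + 0.048×20 + 0.087×7.2 = 2.586
R = 0.3273/2.586 = 0.1265 kJ/s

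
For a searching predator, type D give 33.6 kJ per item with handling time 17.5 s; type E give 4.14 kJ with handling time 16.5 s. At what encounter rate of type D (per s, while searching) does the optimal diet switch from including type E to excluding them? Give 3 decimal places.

0.009 per s

At the threshold, the rate on type D alone equals the profitability of type E: λ·33.6/(1 + λ·17.5) = 4.14/16.5 = 0.2509.
Rearranging, λ(33.6 − 0.2509×17.5) = 0.2509, so λ = 0.2509/29.21 = 0.00859 per s.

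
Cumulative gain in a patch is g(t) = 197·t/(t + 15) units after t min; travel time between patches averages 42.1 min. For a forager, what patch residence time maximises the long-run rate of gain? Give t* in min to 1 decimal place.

Maximise g(t)/(T+t): set derivative to zero → g'(t)(T+t) = g(t).
g'(t) = 197·15/(t + 15)². Setting 197·15/(t+15)² = 197t/[(t+15)(42.1+t)] gives 15(42.1+t) = t(t+15), so t² = 15×42.1 = 631.5.
t* = √631.5 = 25.13 min.

25.1 min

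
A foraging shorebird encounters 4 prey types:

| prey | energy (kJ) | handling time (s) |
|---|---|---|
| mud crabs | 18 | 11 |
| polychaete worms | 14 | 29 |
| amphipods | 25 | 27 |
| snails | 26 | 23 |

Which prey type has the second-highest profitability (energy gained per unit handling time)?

snails

In descending order of E/h:
mud crabs: 18/11 = 1.64 kJ/s
snails: 26/23 = 1.13 kJ/s
amphipods: 25/27 = 0.926 kJ/s
polychaete worms: 14/29 = 0.483 kJ/s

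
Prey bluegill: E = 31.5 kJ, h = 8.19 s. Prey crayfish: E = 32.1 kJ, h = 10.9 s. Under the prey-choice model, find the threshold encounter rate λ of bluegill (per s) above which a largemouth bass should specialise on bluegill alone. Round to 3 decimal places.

0.399 per s

The zero-one rule: include crayfish iff E₂/h₂ > λE₁/(1+λh₁). Equality gives the switch point.
λE₁h₂ = E₂ + λE₂h₁ ⇒ λ = E₂/(E₁h₂ − E₂h₁) = 32.1/(343.4 − 262.9) = 0.399 per s.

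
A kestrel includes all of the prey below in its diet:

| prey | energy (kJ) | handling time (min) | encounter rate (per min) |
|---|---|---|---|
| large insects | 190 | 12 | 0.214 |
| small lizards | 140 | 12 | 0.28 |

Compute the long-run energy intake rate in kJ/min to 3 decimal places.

Energy encountered per unit search time: 0.214×190 + 0.28×140 = 79.86 kJ/min.
Handling time per unit search time: 0.214×12 + 0.28×12 = 5.928.
Rate = 79.86/(1 + 5.928) = 11.53 kJ/min.

11.527 kJ/min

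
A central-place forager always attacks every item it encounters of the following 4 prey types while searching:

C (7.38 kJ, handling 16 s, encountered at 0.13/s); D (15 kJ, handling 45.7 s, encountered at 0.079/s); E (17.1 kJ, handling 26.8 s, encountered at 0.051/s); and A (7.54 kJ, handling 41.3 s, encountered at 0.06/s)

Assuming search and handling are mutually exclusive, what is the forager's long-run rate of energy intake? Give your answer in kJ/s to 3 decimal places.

0.329 kJ/s

R = (0.13×7.38 + 0.079×15 + 0.051×17.1 + 0.06×7.54) / (1 + 0.13×16 + 0.079×45.7 + 0.051×26.8 + 0.06×41.3) = 3.469/10.54 = 0.3293 kJ/s.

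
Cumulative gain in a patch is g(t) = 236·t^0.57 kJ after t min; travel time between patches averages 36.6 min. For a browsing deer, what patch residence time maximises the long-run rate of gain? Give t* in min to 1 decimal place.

48.5 min

By the marginal value theorem, leave when the instantaneous gain rate g'(t) equals the habitat-wide average g(t)/(T + t).
g'(t) = 0.57·236·t^-0.43. Setting 0.57·236·t^-0.43 = 236·t^0.57/(36.6+t) gives 0.57(36.6+t) = t, so 0.43·t = 0.57×36.6.
t* = 0.57×36.6/0.43 = 48.52 min.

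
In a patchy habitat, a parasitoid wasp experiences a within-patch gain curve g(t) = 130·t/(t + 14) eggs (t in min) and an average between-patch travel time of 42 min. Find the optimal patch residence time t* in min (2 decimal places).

Optimal t* satisfies g'(t*) = g(t*)/(T + t*).
g'(t) = 130·14/(t + 14)². Setting 130·14/(t+14)² = 130t/[(t+14)(42+t)] gives 14(42+t) = t(t+14), so t² = 14×42 = 588.
t* = √588 = 24.25 min.

24.25 min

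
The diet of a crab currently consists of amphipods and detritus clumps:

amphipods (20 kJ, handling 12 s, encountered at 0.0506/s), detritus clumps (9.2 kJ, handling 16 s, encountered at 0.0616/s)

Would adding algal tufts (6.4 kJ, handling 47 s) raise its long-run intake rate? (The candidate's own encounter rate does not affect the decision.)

Intake rate on the current diet: R = (0.0506×20 + 0.0616×9.2) / (1 + 0.0506×12 + 0.0616×16) = 1.579/2.593 = 0.6089 kJ/s.
Profitability of algal tufts: 6.4/47 = 0.1362 kJ/s.
Since 0.1362 < R, time spent handling algal tufts is better spent searching.

No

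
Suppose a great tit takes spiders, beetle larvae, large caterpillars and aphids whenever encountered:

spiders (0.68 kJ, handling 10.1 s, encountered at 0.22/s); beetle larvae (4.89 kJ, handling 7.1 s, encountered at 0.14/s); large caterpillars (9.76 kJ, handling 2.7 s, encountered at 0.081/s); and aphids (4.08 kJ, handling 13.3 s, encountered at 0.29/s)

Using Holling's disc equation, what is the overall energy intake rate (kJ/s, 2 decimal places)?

0.34 kJ/s

R = Σλ_iE_i / (1 + Σλ_ih_i)
Numerator: 0.22×0.68 + 0.14×4.89 + 0.081×9.76 + 0.29×4.08 = 2.808
Denominator: 1 + 0.22×10.1 + 0.14×7.1 + 0.081×2.7 + 0.29×13.3 = 8.292
R = 2.808/8.292 = 0.3386 kJ/s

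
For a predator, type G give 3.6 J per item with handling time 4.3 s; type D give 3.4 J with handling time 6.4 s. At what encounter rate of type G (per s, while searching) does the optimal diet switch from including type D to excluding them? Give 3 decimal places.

At the threshold, the rate on type G alone equals the profitability of type D: λ·3.6/(1 + λ·4.3) = 3.4/6.4 = 0.5312.
Rearranging, λ(3.6 − 0.5312×4.3) = 0.5312, so λ = 0.5312/1.316 = 0.4038 per s.

0.404 per s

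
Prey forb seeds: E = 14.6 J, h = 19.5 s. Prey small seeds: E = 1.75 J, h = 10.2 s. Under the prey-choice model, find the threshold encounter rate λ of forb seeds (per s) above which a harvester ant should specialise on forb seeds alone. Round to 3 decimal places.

0.015 per s

At the threshold, the rate on forb seeds alone equals the profitability of small seeds: λ·14.6/(1 + λ·19.5) = 1.75/10.2 = 0.1716.
Rearranging, λ(14.6 − 0.1716×19.5) = 0.1716, so λ = 0.1716/11.25 = 0.01524 per s.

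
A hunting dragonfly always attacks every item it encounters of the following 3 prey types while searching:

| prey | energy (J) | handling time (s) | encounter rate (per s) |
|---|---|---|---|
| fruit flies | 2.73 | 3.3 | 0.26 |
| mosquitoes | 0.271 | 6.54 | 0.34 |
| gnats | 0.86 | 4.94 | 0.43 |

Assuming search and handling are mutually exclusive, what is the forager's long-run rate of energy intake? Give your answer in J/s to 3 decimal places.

0.189 J/s

R = (0.26×2.73 + 0.34×0.271 + 0.43×0.86) / (1 + 0.26×3.3 + 0.34×6.54 + 0.43×4.94) = 1.172/6.206 = 0.1888 J/s.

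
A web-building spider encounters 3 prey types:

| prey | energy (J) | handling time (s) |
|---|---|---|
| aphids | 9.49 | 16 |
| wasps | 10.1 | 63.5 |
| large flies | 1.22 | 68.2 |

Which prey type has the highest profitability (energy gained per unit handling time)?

Profitability E/h (J/s): aphids = 9.49/16 = 0.593, wasps = 10.1/63.5 = 0.159, large flies = 1.22/68.2 = 0.0179.
Ranked: aphids > wasps > large flies.

aphids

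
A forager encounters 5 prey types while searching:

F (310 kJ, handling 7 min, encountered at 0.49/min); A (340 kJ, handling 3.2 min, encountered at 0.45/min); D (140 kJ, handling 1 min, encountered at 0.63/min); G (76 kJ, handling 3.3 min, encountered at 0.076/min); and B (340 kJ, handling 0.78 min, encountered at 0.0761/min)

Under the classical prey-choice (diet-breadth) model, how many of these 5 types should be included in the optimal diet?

Profitabilities (E/h, kJ/min): B 436, D 140, A 106, F 44.3, G 23. Add prey in this order while the next type's profitability exceeds the intake rate on those already taken.
Rate on top 1: 24.42. D: 140 > 24.42 → include.
Rate on top 2: 67.53. A: 106 > 67.53 → include.
Rate on top 3: 85.34. F: 44.3 < 85.34 → exclude; stop.
Optimal diet: B, D, A — 3 of 5 types.

3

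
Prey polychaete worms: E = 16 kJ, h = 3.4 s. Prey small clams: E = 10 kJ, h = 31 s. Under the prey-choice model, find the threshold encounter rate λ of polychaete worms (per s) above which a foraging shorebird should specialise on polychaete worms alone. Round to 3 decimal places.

0.022 per s

Drop small clams once their profitability E₂/h₂ falls below the rate achievable on polychaete worms alone: E₂/h₂ = λE₁/(1 + λh₁).
Solve for λ: λE₁h₂ = E₂(1 + λh₁) → λ(E₁h₂ − E₂h₁) = E₂ → λ = E₂/(E₁h₂ − E₂h₁).
λ = 10/(16×31 − 10×3.4) = 10/462 = 0.02165 per s.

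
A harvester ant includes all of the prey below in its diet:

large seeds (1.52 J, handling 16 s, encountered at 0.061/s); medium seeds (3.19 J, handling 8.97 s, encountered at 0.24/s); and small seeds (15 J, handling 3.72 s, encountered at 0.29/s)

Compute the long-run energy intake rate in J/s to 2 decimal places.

R = Σλ_iE_i / (1 + Σλ_ih_i)
Numerator: 0.061×1.52 + 0.24×3.19 + 0.29×15 = 5.208
Denominator: 1 + 0.061×16 + 0.24×8.97 + 0.29×3.72 = 5.208
R = 5.208/5.208 = 1 J/s

1.00 J/s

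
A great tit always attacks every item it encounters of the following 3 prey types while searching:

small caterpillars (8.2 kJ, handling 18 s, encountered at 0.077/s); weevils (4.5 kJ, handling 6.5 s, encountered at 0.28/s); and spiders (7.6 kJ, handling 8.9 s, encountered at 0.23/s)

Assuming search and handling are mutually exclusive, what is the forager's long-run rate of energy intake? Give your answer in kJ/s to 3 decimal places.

0.582 kJ/s

R = Σλ_iE_i / (1 + Σλ_ih_i)
Numerator: 0.077×8.2 + 0.28×4.5 + 0.23×7.6 = 3.639
Denominator: 1 + 0.077×18 + 0.28×6.5 + 0.23×8.9 = 6.253
R = 3.639/6.253 = 0.582 kJ/s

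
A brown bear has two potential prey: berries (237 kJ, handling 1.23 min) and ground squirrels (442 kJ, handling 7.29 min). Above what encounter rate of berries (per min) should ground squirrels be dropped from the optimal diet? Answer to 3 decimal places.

The zero-one rule: include ground squirrels iff E₂/h₂ > λE₁/(1+λh₁). Equality gives the switch point.
λE₁h₂ = E₂ + λE₂h₁ ⇒ λ = E₂/(E₁h₂ − E₂h₁) = 442/(1728 − 543.7) = 0.3733 per min.

0.373 per min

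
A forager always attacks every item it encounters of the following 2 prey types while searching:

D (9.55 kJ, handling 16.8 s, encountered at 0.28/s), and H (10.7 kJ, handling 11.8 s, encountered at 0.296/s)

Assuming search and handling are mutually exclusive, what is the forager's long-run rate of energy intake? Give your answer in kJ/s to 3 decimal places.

R = (0.28×9.55 + 0.296×10.7) / (1 + 0.28×16.8 + 0.296×11.8) = 5.841/9.197 = 0.6351 kJ/s.

0.635 kJ/s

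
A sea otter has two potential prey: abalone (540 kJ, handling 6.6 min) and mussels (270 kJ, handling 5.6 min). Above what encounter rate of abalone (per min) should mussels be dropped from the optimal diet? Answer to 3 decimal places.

0.217 per min

The zero-one rule: include mussels iff E₂/h₂ > λE₁/(1+λh₁). Equality gives the switch point.
λE₁h₂ = E₂ + λE₂h₁ ⇒ λ = E₂/(E₁h₂ − E₂h₁) = 270/(3024 − 1782) = 0.2174 per min.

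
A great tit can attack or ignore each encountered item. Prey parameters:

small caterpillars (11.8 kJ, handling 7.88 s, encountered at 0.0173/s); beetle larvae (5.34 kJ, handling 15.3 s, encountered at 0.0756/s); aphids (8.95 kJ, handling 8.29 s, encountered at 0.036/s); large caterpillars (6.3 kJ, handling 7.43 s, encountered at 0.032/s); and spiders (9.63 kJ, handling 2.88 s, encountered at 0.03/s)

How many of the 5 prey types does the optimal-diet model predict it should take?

4

Rank by E/h (kJ/s): spiders 3.34, small caterpillars 1.5, aphids 1.08, large caterpillars 0.848, beetle larvae 0.349. Include each in turn until the next type's E/h falls below the running intake rate.
Rate on top 1: 0.2659. small caterpillars: 1.5 > 0.2659 → include.
Rate on top 2: 0.4032. aphids: 1.08 > 0.4032 → include.
Rate on top 3: 0.5359. large caterpillars: 0.848 > 0.5359 → include.
Rate on top 4: 0.5781. beetle larvae: 0.349 < 0.5781 → exclude; stop.
Optimal diet: spiders, small caterpillars, aphids, large caterpillars — 4 of 5 types.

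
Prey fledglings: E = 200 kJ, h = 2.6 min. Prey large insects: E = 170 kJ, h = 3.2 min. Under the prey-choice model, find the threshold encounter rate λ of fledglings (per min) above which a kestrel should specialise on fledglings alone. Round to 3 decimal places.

0.859 per min

At the threshold, the rate on fledglings alone equals the profitability of large insects: λ·200/(1 + λ·2.6) = 170/3.2 = 53.12.
Rearranging, λ(200 − 53.12×2.6) = 53.12, so λ = 53.12/61.88 = 0.8586 per min.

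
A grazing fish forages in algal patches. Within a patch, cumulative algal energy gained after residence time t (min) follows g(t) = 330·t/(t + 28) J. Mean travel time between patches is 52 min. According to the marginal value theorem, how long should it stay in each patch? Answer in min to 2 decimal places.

38.16 min

Optimal t* satisfies g'(t*) = g(t*)/(T + t*).
g'(t) = 330·28/(t + 28)². Setting 330·28/(t+28)² = 330t/[(t+28)(52+t)] gives 28(52+t) = t(t+28), so t² = 28×52 = 1456.
t* = √1456 = 38.16 min.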